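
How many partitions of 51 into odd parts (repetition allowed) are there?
p_odd(51) = 4097

Enumerate partitions using only odd parts via the recurrence o(n, m) = o(n, m−2) + o(n−m, m) over odd m, starting from the largest odd part ≤ n. This gives p_odd(51) = 4097. (Euler's theorem: equals the count of distinct-part partitions.)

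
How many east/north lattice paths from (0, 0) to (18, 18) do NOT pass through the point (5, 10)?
Number of paths = 8464054830

Total paths from (0, 0) to (18, 18): C(36, 18) = 9075135300. Paths through (5, 10): (paths (0, 0) → (5, 10)) × (paths (5, 10) → (18, 18)) = C(15, 5) · C(21, 13) = 3003 · 203490 = 611080470. Avoidance count = 9075135300 − 611080470 = 8464054830.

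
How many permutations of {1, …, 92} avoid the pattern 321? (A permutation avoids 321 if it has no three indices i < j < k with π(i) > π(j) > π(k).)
C_92 = 15487357822491889407128326963778343232013931127835600

These 321-avoiding permutations are counted by the Catalan number C_n = (1/(n + 1)) · C(2n, n). For n = 92: C_92 = (1/93) · C(184, 92) = 1440324277491745714862934407631385920577295594888710800/93 = 15487357822491889407128326963778343232013931127835600.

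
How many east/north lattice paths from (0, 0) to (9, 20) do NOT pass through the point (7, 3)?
Number of paths = 9994485

Total paths from (0, 0) to (9, 20): C(29, 9) = 10015005. Paths through (7, 3): (paths (0, 0) → (7, 3)) × (paths (7, 3) → (9, 20)) = C(10, 7) · C(19, 2) = 120 · 171 = 20520. Avoidance count = 10015005 − 20520 = 9994485.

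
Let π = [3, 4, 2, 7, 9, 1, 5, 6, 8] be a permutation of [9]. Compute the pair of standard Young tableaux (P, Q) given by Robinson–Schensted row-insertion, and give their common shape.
P = [1, 4, 5, 6, 8] / [2, 7, 9] / [3];  Q = [1, 2, 4, 5, 9] / [3, 7, 8] / [6];  common shape = (5, 3, 1)

Row-insert the values π_1, π_2, … into P one at a time, bumping the leftmost entry strictly greater than the inserted value down to the next row. The recording tableau Q records, in position (i, j), the step at which that cell was added to P.
  Insert 3 (step 1): P = [3];  Q = [1]
  Insert 4 (step 2): P = [3, 4];  Q = [1, 2]
  Insert 2 (step 3): P = [2, 4] / [3];  Q = [1, 2] / [3]
  Insert 7 (step 4): P = [2, 4, 7] / [3];  Q = [1, 2, 4] / [3]
  Insert 9 (step 5): P = [2, 4, 7, 9] / [3];  Q = [1, 2, 4, 5] / [3]
  Insert 1 (step 6): P = [1, 4, 7, 9] / [2] / [3];  Q = [1, 2, 4, 5] / [3] / [6]
  Insert 5 (step 7): P = [1, 4, 5, 9] / [2, 7] / [3];  Q = [1, 2, 4, 5] / [3, 7] / [6]
  Insert 6 (step 8): P = [1, 4, 5, 6] / [2, 7, 9] / [3];  Q = [1, 2, 4, 5] / [3, 7, 8] / [6]
  Insert 8 (step 9): P = [1, 4, 5, 6, 8] / [2, 7, 9] / [3];  Q = [1, 2, 4, 5, 9] / [3, 7, 8] / [6]
Final shape: (5, 3, 1).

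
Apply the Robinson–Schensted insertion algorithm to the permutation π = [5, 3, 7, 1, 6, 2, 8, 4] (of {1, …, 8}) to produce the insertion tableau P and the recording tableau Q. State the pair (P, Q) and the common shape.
P = [1, 2, 4] / [3, 6, 8] / [5, 7];  Q = [1, 3, 7] / [2, 5, 8] / [4, 6];  common shape = (3, 3, 2)

Row-insert the values π_1, π_2, … into P one at a time, bumping the leftmost entry strictly greater than the inserted value down to the next row. The recording tableau Q records, in position (i, j), the step at which that cell was added to P.
  Insert 5 (step 1): P = [5];  Q = [1]
  Insert 3 (step 2): P = [3] / [5];  Q = [1] / [2]
  Insert 7 (step 3): P = [3, 7] / [5];  Q = [1, 3] / [2]
  Insert 1 (step 4): P = [1, 7] / [3] / [5];  Q = [1, 3] / [2] / [4]
  Insert 6 (step 5): P = [1, 6] / [3, 7] / [5];  Q = [1, 3] / [2, 5] / [4]
  Insert 2 (step 6): P = [1, 2] / [3, 6] / [5, 7];  Q = [1, 3] / [2, 5] / [4, 6]
  Insert 8 (step 7): P = [1, 2, 8] / [3, 6] / [5, 7];  Q = [1, 3, 7] / [2, 5] / [4, 6]
  Insert 4 (step 8): P = [1, 2, 4] / [3, 6, 8] / [5, 7];  Q = [1, 3, 7] / [2, 5, 8] / [4, 6]
Final shape: (3, 3, 2).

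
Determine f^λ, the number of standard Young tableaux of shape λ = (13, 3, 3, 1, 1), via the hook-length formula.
# SYT of shape (13, 3, 3, 1, 1) = 6320160

Hook-length formula: f^λ = n! / Π hook(c), product over all cells c of the Young diagram. For λ = (13, 3, 3, 1, 1), n = 21 boxes. Hook lengths by row (left-to-right, top-to-bottom): [17, 14, 13, 10, 9, 8, 7, 6, 5, 4, 3, 2, 1]; [6, 3, 2]; [5, 2, 1]; [2]; [1]. Product of hooks = 8083805184000. So f^λ = 21! / 8083805184000 = 51090942171709440000 / 8083805184000 = 6320160.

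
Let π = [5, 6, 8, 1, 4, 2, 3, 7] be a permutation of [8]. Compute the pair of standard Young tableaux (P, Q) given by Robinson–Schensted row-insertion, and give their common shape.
P = [1, 2, 3, 7] / [4, 6, 8] / [5];  Q = [1, 2, 3, 8] / [4, 5, 7] / [6];  common shape = (4, 3, 1)

Row-insert the values π_1, π_2, … into P one at a time, bumping the leftmost entry strictly greater than the inserted value down to the next row. The recording tableau Q records, in position (i, j), the step at which that cell was added to P.
  Insert 5 (step 1): P = [5];  Q = [1]
  Insert 6 (step 2): P = [5, 6];  Q = [1, 2]
  Insert 8 (step 3): P = [5, 6, 8];  Q = [1, 2, 3]
  Insert 1 (step 4): P = [1, 6, 8] / [5];  Q = [1, 2, 3] / [4]
  Insert 4 (step 5): P = [1, 4, 8] / [5, 6];  Q = [1, 2, 3] / [4, 5]
  Insert 2 (step 6): P = [1, 2, 8] / [4, 6] / [5];  Q = [1, 2, 3] / [4, 5] / [6]
  Insert 3 (step 7): P = [1, 2, 3] / [4, 6, 8] / [5];  Q = [1, 2, 3] / [4, 5, 7] / [6]
  Insert 7 (step 8): P = [1, 2, 3, 7] / [4, 6, 8] / [5];  Q = [1, 2, 3, 8] / [4, 5, 7] / [6]
Final shape: (4, 3, 1).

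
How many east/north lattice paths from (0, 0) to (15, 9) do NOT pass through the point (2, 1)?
Number of paths = 697034

Total paths from (0, 0) to (15, 9): C(24, 15) = 1307504. Paths through (2, 1): (paths (0, 0) → (2, 1)) × (paths (2, 1) → (15, 9)) = C(3, 2) · C(21, 13) = 3 · 203490 = 610470. Avoidance count = 1307504 − 610470 = 697034.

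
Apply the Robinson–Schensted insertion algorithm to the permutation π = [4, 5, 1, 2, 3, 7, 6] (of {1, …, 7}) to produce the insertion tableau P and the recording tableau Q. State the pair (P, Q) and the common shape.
P = [1, 2, 3, 6] / [4, 5, 7];  Q = [1, 2, 5, 6] / [3, 4, 7];  common shape = (4, 3)

Row-insert the values π_1, π_2, … into P one at a time, bumping the leftmost entry strictly greater than the inserted value down to the next row. The recording tableau Q records, in position (i, j), the step at which that cell was added to P.
  Insert 4 (step 1): P = [4];  Q = [1]
  Insert 5 (step 2): P = [4, 5];  Q = [1, 2]
  Insert 1 (step 3): P = [1, 5] / [4];  Q = [1, 2] / [3]
  Insert 2 (step 4): P = [1, 2] / [4, 5];  Q = [1, 2] / [3, 4]
  Insert 3 (step 5): P = [1, 2, 3] / [4, 5];  Q = [1, 2, 5] / [3, 4]
  Insert 7 (step 6): P = [1, 2, 3, 7] / [4, 5];  Q = [1, 2, 5, 6] / [3, 4]
  Insert 6 (step 7): P = [1, 2, 3, 6] / [4, 5, 7];  Q = [1, 2, 5, 6] / [3, 4, 7]
Final shape: (4, 3).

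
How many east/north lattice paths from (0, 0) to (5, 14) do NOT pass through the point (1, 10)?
Number of paths = 10858

Total paths from (0, 0) to (5, 14): C(19, 5) = 11628. Paths through (1, 10): (paths (0, 0) → (1, 10)) × (paths (1, 10) → (5, 14)) = C(11, 1) · C(8, 4) = 11 · 70 = 770. Avoidance count = 11628 − 770 = 10858.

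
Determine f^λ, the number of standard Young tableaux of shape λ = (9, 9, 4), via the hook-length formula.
# SYT of shape (9, 9, 4) = 13579566

Hook-length formula: f^λ = n! / Π hook(c), product over all cells c of the Young diagram. For λ = (9, 9, 4), n = 22 boxes. Hook lengths by row (left-to-right, top-to-bottom): [11, 10, 9, 8, 6, 5, 4, 3, 2]; [10, 9, 8, 7, 5, 4, 3, 2, 1]; [4, 3, 2, 1]. Product of hooks = 82771476480000. So f^λ = 22! / 82771476480000 = 1124000727777607680000 / 82771476480000 = 13579566.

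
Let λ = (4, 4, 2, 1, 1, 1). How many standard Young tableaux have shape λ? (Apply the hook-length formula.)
# SYT of shape (4, 4, 2, 1, 1, 1) = 12012

Hook-length formula: f^λ = n! / Π hook(c), product over all cells c of the Young diagram. For λ = (4, 4, 2, 1, 1, 1), n = 13 boxes. Hook lengths by row (left-to-right, top-to-bottom): [9, 5, 3, 2]; [8, 4, 2, 1]; [5, 1]; [3]; [2]; [1]. Product of hooks = 518400. So f^λ = 13! / 518400 = 6227020800 / 518400 = 12012.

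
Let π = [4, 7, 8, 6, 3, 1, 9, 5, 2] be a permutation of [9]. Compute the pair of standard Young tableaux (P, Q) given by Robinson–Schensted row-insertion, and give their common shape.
P = [1, 2, 8, 9] / [3, 5] / [4, 6] / [7];  Q = [1, 2, 3, 7] / [4, 8] / [5, 9] / [6];  common shape = (4, 2, 2, 1)

Row-insert the values π_1, π_2, … into P one at a time, bumping the leftmost entry strictly greater than the inserted value down to the next row. The recording tableau Q records, in position (i, j), the step at which that cell was added to P.
  Insert 4 (step 1): P = [4];  Q = [1]
  Insert 7 (step 2): P = [4, 7];  Q = [1, 2]
  Insert 8 (step 3): P = [4, 7, 8];  Q = [1, 2, 3]
  Insert 6 (step 4): P = [4, 6, 8] / [7];  Q = [1, 2, 3] / [4]
  Insert 3 (step 5): P = [3, 6, 8] / [4] / [7];  Q = [1, 2, 3] / [4] / [5]
  Insert 1 (step 6): P = [1, 6, 8] / [3] / [4] / [7];  Q = [1, 2, 3] / [4] / [5] / [6]
  Insert 9 (step 7): P = [1, 6, 8, 9] / [3] / [4] / [7];  Q = [1, 2, 3, 7] / [4] / [5] / [6]
  Insert 5 (step 8): P = [1, 5, 8, 9] / [3, 6] / [4] / [7];  Q = [1, 2, 3, 7] / [4, 8] / [5] / [6]
  Insert 2 (step 9): P = [1, 2, 8, 9] / [3, 5] / [4, 6] / [7];  Q = [1, 2, 3, 7] / [4, 8] / [5, 9] / [6]
Final shape: (4, 2, 2, 1).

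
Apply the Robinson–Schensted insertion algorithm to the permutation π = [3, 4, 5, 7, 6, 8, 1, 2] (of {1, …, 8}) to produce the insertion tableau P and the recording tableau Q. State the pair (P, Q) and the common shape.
P = [1, 2, 5, 6, 8] / [3, 4] / [7];  Q = [1, 2, 3, 4, 6] / [5, 8] / [7];  common shape = (5, 2, 1)

Row-insert the values π_1, π_2, … into P one at a time, bumping the leftmost entry strictly greater than the inserted value down to the next row. The recording tableau Q records, in position (i, j), the step at which that cell was added to P.
  Insert 3 (step 1): P = [3];  Q = [1]
  Insert 4 (step 2): P = [3, 4];  Q = [1, 2]
  Insert 5 (step 3): P = [3, 4, 5];  Q = [1, 2, 3]
  Insert 7 (step 4): P = [3, 4, 5, 7];  Q = [1, 2, 3, 4]
  Insert 6 (step 5): P = [3, 4, 5, 6] / [7];  Q = [1, 2, 3, 4] / [5]
  Insert 8 (step 6): P = [3, 4, 5, 6, 8] / [7];  Q = [1, 2, 3, 4, 6] / [5]
  Insert 1 (step 7): P = [1, 4, 5, 6, 8] / [3] / [7];  Q = [1, 2, 3, 4, 6] / [5] / [7]
  Insert 2 (step 8): P = [1, 2, 5, 6, 8] / [3, 4] / [7];  Q = [1, 2, 3, 4, 6] / [5, 8] / [7]
Final shape: (5, 2, 1).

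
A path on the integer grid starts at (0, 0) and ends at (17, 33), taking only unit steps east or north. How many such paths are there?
Number of paths = 9847379391150

A monotone lattice path from (0, 0) to (17, 33) consists of 17 east steps and 33 north steps in some order, so it is determined by which 17 of the 50 steps are east. The count is C(50, 17) = 9847379391150.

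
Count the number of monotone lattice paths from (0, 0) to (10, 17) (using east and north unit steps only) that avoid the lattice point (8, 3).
Number of paths = 8416485

Total paths from (0, 0) to (10, 17): C(27, 10) = 8436285. Paths through (8, 3): (paths (0, 0) → (8, 3)) × (paths (8, 3) → (10, 17)) = C(11, 8) · C(16, 2) = 165 · 120 = 19800. Avoidance count = 8436285 − 19800 = 8416485.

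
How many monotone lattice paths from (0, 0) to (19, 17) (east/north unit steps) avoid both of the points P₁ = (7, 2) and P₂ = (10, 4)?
Number of paths = 7652831420

Inclusion–exclusion. Total paths: C(36, 19) = 8597496600. Through P₁: C(9, 7)·C(27, 12) = 625818960. Through P₂: C(14, 10)·C(22, 9) = 497917420. Since P₁ is strictly southwest of P₂, a monotone path through both must visit P₁ then P₂; paths through both = C(9, 7)·C(5, 3)·C(22, 9) = 179071200. Avoid both = 8597496600 − 625818960 − 497917420 + 179071200 = 7652831420.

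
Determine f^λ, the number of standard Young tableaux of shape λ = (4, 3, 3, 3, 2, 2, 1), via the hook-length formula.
# SYT of shape (4, 3, 3, 3, 2, 2, 1) = 2756754

Hook-length formula: f^λ = n! / Π hook(c), product over all cells c of the Young diagram. For λ = (4, 3, 3, 3, 2, 2, 1), n = 18 boxes. Hook lengths by row (left-to-right, top-to-bottom): [10, 8, 5, 1]; [8, 6, 3]; [7, 5, 2]; [6, 4, 1]; [4, 2]; [3, 1]; [1]. Product of hooks = 2322432000. So f^λ = 18! / 2322432000 = 6402373705728000 / 2322432000 = 2756754.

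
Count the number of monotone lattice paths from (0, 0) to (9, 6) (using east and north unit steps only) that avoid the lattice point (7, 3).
Number of paths = 3805

Total paths from (0, 0) to (9, 6): C(15, 9) = 5005. Paths through (7, 3): (paths (0, 0) → (7, 3)) × (paths (7, 3) → (9, 6)) = C(10, 7) · C(5, 2) = 120 · 10 = 1200. Avoidance count = 5005 − 1200 = 3805.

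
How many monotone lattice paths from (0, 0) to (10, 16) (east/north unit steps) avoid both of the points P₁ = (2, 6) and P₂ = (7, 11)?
Number of paths = 2699503

Inclusion–exclusion. Total paths: C(26, 10) = 5311735. Through P₁: C(8, 2)·C(18, 8) = 1225224. Through P₂: C(18, 7)·C(8, 3) = 1782144. Since P₁ is strictly southwest of P₂, a monotone path through both must visit P₁ then P₂; paths through both = C(8, 2)·C(10, 5)·C(8, 3) = 395136. Avoid both = 5311735 − 1225224 − 1782144 + 395136 = 2699503.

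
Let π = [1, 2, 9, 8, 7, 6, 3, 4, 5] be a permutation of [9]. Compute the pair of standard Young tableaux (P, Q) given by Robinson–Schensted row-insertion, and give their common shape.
P = [1, 2, 3, 4, 5] / [6] / [7] / [8] / [9];  Q = [1, 2, 3, 8, 9] / [4] / [5] / [6] / [7];  common shape = (5, 1, 1, 1, 1)

Row-insert the values π_1, π_2, … into P one at a time, bumping the leftmost entry strictly greater than the inserted value down to the next row. The recording tableau Q records, in position (i, j), the step at which that cell was added to P.
  Insert 1 (step 1): P = [1];  Q = [1]
  Insert 2 (step 2): P = [1, 2];  Q = [1, 2]
  Insert 9 (step 3): P = [1, 2, 9];  Q = [1, 2, 3]
  Insert 8 (step 4): P = [1, 2, 8] / [9];  Q = [1, 2, 3] / [4]
  Insert 7 (step 5): P = [1, 2, 7] / [8] / [9];  Q = [1, 2, 3] / [4] / [5]
  Insert 6 (step 6): P = [1, 2, 6] / [7] / [8] / [9];  Q = [1, 2, 3] / [4] / [5] / [6]
  Insert 3 (step 7): P = [1, 2, 3] / [6] / [7] / [8] / [9];  Q = [1, 2, 3] / [4] / [5] / [6] / [7]
  Insert 4 (step 8): P = [1, 2, 3, 4] / [6] / [7] / [8] / [9];  Q = [1, 2, 3, 8] / [4] / [5] / [6] / [7]
  Insert 5 (step 9): P = [1, 2, 3, 4, 5] / [6] / [7] / [8] / [9];  Q = [1, 2, 3, 8, 9] / [4] / [5] / [6] / [7]
Final shape: (5, 1, 1, 1, 1).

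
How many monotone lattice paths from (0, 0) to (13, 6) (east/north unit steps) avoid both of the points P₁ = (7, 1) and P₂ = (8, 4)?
Number of paths = 13713

Inclusion–exclusion. Total paths: C(19, 13) = 27132. Through P₁: C(8, 7)·C(11, 6) = 3696. Through P₂: C(12, 8)·C(7, 5) = 10395. Since P₁ is strictly southwest of P₂, a monotone path through both must visit P₁ then P₂; paths through both = C(8, 7)·C(4, 1)·C(7, 5) = 672. Avoid both = 27132 − 3696 − 10395 + 672 = 13713.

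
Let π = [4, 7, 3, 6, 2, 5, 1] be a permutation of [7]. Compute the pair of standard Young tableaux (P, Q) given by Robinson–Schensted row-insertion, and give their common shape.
P = [1, 5] / [2, 6] / [3, 7] / [4];  Q = [1, 2] / [3, 4] / [5, 6] / [7];  common shape = (2, 2, 2, 1)

Row-insert the values π_1, π_2, … into P one at a time, bumping the leftmost entry strictly greater than the inserted value down to the next row. The recording tableau Q records, in position (i, j), the step at which that cell was added to P.
  Insert 4 (step 1): P = [4];  Q = [1]
  Insert 7 (step 2): P = [4, 7];  Q = [1, 2]
  Insert 3 (step 3): P = [3, 7] / [4];  Q = [1, 2] / [3]
  Insert 6 (step 4): P = [3, 6] / [4, 7];  Q = [1, 2] / [3, 4]
  Insert 2 (step 5): P = [2, 6] / [3, 7] / [4];  Q = [1, 2] / [3, 4] / [5]
  Insert 5 (step 6): P = [2, 5] / [3, 6] / [4, 7];  Q = [1, 2] / [3, 4] / [5, 6]
  Insert 1 (step 7): P = [1, 5] / [2, 6] / [3, 7] / [4];  Q = [1, 2] / [3, 4] / [5, 6] / [7]
Final shape: (2, 2, 2, 1).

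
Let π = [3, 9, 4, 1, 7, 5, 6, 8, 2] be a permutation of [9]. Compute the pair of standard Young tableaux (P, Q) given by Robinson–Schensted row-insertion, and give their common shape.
P = [1, 2, 5, 6, 8] / [3, 4] / [7] / [9];  Q = [1, 2, 5, 7, 8] / [3, 6] / [4] / [9];  common shape = (5, 2, 1, 1)

Row-insert the values π_1, π_2, … into P one at a time, bumping the leftmost entry strictly greater than the inserted value down to the next row. The recording tableau Q records, in position (i, j), the step at which that cell was added to P.
  Insert 3 (step 1): P = [3];  Q = [1]
  Insert 9 (step 2): P = [3, 9];  Q = [1, 2]
  Insert 4 (step 3): P = [3, 4] / [9];  Q = [1, 2] / [3]
  Insert 1 (step 4): P = [1, 4] / [3] / [9];  Q = [1, 2] / [3] / [4]
  Insert 7 (step 5): P = [1, 4, 7] / [3] / [9];  Q = [1, 2, 5] / [3] / [4]
  Insert 5 (step 6): P = [1, 4, 5] / [3, 7] / [9];  Q = [1, 2, 5] / [3, 6] / [4]
  Insert 6 (step 7): P = [1, 4, 5, 6] / [3, 7] / [9];  Q = [1, 2, 5, 7] / [3, 6] / [4]
  Insert 8 (step 8): P = [1, 4, 5, 6, 8] / [3, 7] / [9];  Q = [1, 2, 5, 7, 8] / [3, 6] / [4]
  Insert 2 (step 9): P = [1, 2, 5, 6, 8] / [3, 4] / [7] / [9];  Q = [1, 2, 5, 7, 8] / [3, 6] / [4] / [9]
Final shape: (5, 2, 1, 1).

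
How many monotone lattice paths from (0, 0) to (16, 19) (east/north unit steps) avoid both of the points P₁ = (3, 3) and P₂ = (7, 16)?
Number of paths = 2659188110

Inclusion–exclusion. Total paths: C(35, 16) = 4059928950. Through P₁: C(6, 3)·C(29, 13) = 1357278300. Through P₂: C(23, 7)·C(12, 9) = 53934540. Since P₁ is strictly southwest of P₂, a monotone path through both must visit P₁ then P₂; paths through both = C(6, 3)·C(17, 4)·C(12, 9) = 10472000. Avoid both = 4059928950 − 1357278300 − 53934540 + 10472000 = 2659188110.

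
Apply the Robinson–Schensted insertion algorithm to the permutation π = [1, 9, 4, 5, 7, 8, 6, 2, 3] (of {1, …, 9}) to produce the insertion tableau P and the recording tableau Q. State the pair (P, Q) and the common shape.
P = [1, 2, 3, 6, 8] / [4, 5] / [7] / [9];  Q = [1, 2, 4, 5, 6] / [3, 9] / [7] / [8];  common shape = (5, 2, 1, 1)

Row-insert the values π_1, π_2, … into P one at a time, bumping the leftmost entry strictly greater than the inserted value down to the next row. The recording tableau Q records, in position (i, j), the step at which that cell was added to P.
  Insert 1 (step 1): P = [1];  Q = [1]
  Insert 9 (step 2): P = [1, 9];  Q = [1, 2]
  Insert 4 (step 3): P = [1, 4] / [9];  Q = [1, 2] / [3]
  Insert 5 (step 4): P = [1, 4, 5] / [9];  Q = [1, 2, 4] / [3]
  Insert 7 (step 5): P = [1, 4, 5, 7] / [9];  Q = [1, 2, 4, 5] / [3]
  Insert 8 (step 6): P = [1, 4, 5, 7, 8] / [9];  Q = [1, 2, 4, 5, 6] / [3]
  Insert 6 (step 7): P = [1, 4, 5, 6, 8] / [7] / [9];  Q = [1, 2, 4, 5, 6] / [3] / [7]
  Insert 2 (step 8): P = [1, 2, 5, 6, 8] / [4] / [7] / [9];  Q = [1, 2, 4, 5, 6] / [3] / [7] / [8]
  Insert 3 (step 9): P = [1, 2, 3, 6, 8] / [4, 5] / [7] / [9];  Q = [1, 2, 4, 5, 6] / [3, 9] / [7] / [8]
Final shape: (5, 2, 1, 1).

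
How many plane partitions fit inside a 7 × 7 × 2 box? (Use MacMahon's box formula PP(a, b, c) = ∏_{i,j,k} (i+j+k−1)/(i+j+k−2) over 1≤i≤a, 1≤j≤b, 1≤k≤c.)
PP(7, 7, 2) = 2760615

Evaluate the triple product over i = 1..7, j = 1..7, k = 1..2. The factors are (2/1) · (3/2) · (3/2) · (4/3) · (4/3) · (5/4) · (5/4) · (6/5) · … (98 factors total). The numerators and denominators telescope so the product is an integer; carrying out the multiplication exactly gives PP(7, 7, 2) = 2760615.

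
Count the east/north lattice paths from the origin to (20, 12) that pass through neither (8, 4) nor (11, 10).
Number of paths = 146325210

Inclusion–exclusion. Total paths: C(32, 20) = 225792840. Through P₁: C(12, 8)·C(20, 12) = 62355150. Through P₂: C(21, 11)·C(11, 9) = 19399380. Since P₁ is strictly southwest of P₂, a monotone path through both must visit P₁ then P₂; paths through both = C(12, 8)·C(9, 3)·C(11, 9) = 2286900. Avoid both = 225792840 − 62355150 − 19399380 + 2286900 = 146325210.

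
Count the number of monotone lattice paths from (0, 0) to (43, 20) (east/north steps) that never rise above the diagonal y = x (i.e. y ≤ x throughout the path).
Number of paths = 7357397168494170

By the reflection principle (André's argument), the number of monotone paths to (43, 20) with n ≤ m that never go above y = x is C(63, 43) − C(63, 44) = 13488561475572645 − 6131164307078475 = 7357397168494170.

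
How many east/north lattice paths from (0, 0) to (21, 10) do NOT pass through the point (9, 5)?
Number of paths = 31963789

Total paths from (0, 0) to (21, 10): C(31, 21) = 44352165. Paths through (9, 5): (paths (0, 0) → (9, 5)) × (paths (9, 5) → (21, 10)) = C(14, 9) · C(17, 12) = 2002 · 6188 = 12388376. Avoidance count = 44352165 − 12388376 = 31963789.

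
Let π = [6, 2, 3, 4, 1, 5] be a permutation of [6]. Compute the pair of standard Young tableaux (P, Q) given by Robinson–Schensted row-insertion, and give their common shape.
P = [1, 3, 4, 5] / [2] / [6];  Q = [1, 3, 4, 6] / [2] / [5];  common shape = (4, 1, 1)

Row-insert the values π_1, π_2, … into P one at a time, bumping the leftmost entry strictly greater than the inserted value down to the next row. The recording tableau Q records, in position (i, j), the step at which that cell was added to P.
  Insert 6 (step 1): P = [6];  Q = [1]
  Insert 2 (step 2): P = [2] / [6];  Q = [1] / [2]
  Insert 3 (step 3): P = [2, 3] / [6];  Q = [1, 3] / [2]
  Insert 4 (step 4): P = [2, 3, 4] / [6];  Q = [1, 3, 4] / [2]
  Insert 1 (step 5): P = [1, 3, 4] / [2] / [6];  Q = [1, 3, 4] / [2] / [5]
  Insert 5 (step 6): P = [1, 3, 4, 5] / [2] / [6];  Q = [1, 3, 4, 6] / [2] / [5]
Final shape: (4, 1, 1).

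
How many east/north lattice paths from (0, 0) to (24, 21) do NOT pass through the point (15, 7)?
Number of paths = 3634288898790

Total paths from (0, 0) to (24, 21): C(45, 24) = 3773655750150. Paths through (15, 7): (paths (0, 0) → (15, 7)) × (paths (15, 7) → (24, 21)) = C(22, 15) · C(23, 9) = 170544 · 817190 = 139366851360. Avoidance count = 3773655750150 − 139366851360 = 3634288898790.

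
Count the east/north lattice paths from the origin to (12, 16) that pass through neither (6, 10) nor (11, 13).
Number of paths = 14831579

Inclusion–exclusion. Total paths: C(28, 12) = 30421755. Through P₁: C(16, 6)·C(12, 6) = 7399392. Through P₂: C(24, 11)·C(4, 1) = 9984576. Since P₁ is strictly southwest of P₂, a monotone path through both must visit P₁ then P₂; paths through both = C(16, 6)·C(8, 5)·C(4, 1) = 1793792. Avoid both = 30421755 − 7399392 − 9984576 + 1793792 = 14831579.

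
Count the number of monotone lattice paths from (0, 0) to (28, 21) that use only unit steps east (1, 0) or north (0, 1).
Number of paths = 39049918716424

A monotone lattice path from (0, 0) to (28, 21) consists of 28 east steps and 21 north steps in some order, so it is determined by which 28 of the 49 steps are east. The count is C(49, 28) = 39049918716424.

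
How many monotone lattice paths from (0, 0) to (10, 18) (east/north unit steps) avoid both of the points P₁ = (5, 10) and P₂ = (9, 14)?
Number of paths = 6223349

Inclusion–exclusion. Total paths: C(28, 10) = 13123110. Through P₁: C(15, 5)·C(13, 5) = 3864861. Through P₂: C(23, 9)·C(5, 1) = 4085950. Since P₁ is strictly southwest of P₂, a monotone path through both must visit P₁ then P₂; paths through both = C(15, 5)·C(8, 4)·C(5, 1) = 1051050. Avoid both = 13123110 − 3864861 − 4085950 + 1051050 = 6223349.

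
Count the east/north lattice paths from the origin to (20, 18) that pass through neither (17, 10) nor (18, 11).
Number of paths = 31547923665

Inclusion–exclusion. Total paths: C(38, 20) = 33578000610. Through P₁: C(27, 17)·C(11, 3) = 1391987025. Through P₂: C(29, 18)·C(9, 2) = 1245502440. Since P₁ is strictly southwest of P₂, a monotone path through both must visit P₁ then P₂; paths through both = C(27, 17)·C(2, 1)·C(9, 2) = 607412520. Avoid both = 33578000610 − 1391987025 − 1245502440 + 607412520 = 31547923665.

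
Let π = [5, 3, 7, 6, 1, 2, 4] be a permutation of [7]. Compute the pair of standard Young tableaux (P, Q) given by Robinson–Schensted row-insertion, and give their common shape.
P = [1, 2, 4] / [3, 6] / [5, 7];  Q = [1, 3, 7] / [2, 4] / [5, 6];  common shape = (3, 2, 2)

Row-insert the values π_1, π_2, … into P one at a time, bumping the leftmost entry strictly greater than the inserted value down to the next row. The recording tableau Q records, in position (i, j), the step at which that cell was added to P.
  Insert 5 (step 1): P = [5];  Q = [1]
  Insert 3 (step 2): P = [3] / [5];  Q = [1] / [2]
  Insert 7 (step 3): P = [3, 7] / [5];  Q = [1, 3] / [2]
  Insert 6 (step 4): P = [3, 6] / [5, 7];  Q = [1, 3] / [2, 4]
  Insert 1 (step 5): P = [1, 6] / [3, 7] / [5];  Q = [1, 3] / [2, 4] / [5]
  Insert 2 (step 6): P = [1, 2] / [3, 6] / [5, 7];  Q = [1, 3] / [2, 4] / [5, 6]
  Insert 4 (step 7): P = [1, 2, 4] / [3, 6] / [5, 7];  Q = [1, 3, 7] / [2, 4] / [5, 6]
Final shape: (3, 2, 2).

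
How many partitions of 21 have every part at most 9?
p(21, parts ≤ 9) = 598

Use the recurrence p(n, m) = p(n, m−1) + p(n−m, m): either the largest part is < m (count p(n, m−1)) or the largest part is exactly m (remove one copy of m, count p(n−m, m)). With p(0, ·) = 1 this gives p(21, parts ≤ 9) = 598. (By conjugating Young diagrams, this also counts partitions of 21 into at most 9 parts.)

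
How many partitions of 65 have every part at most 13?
p(65, parts ≤ 13) = 752368

Use the recurrence p(n, m) = p(n, m−1) + p(n−m, m): either the largest part is < m (count p(n, m−1)) or the largest part is exactly m (remove one copy of m, count p(n−m, m)). With p(0, ·) = 1 this gives p(65, parts ≤ 13) = 752368. (By conjugating Young diagrams, this also counts partitions of 65 into at most 13 parts.)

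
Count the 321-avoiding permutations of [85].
C_85 = 1063353702922273835973036658043476458723103404520

These 321-avoiding permutations are counted by the Catalan number C_n = (1/(n + 1)) · C(2n, n). For n = 85: C_85 = (1/86) · C(170, 85) = 91448418451315549893681152591738975450186892788720/86 = 1063353702922273835973036658043476458723103404520.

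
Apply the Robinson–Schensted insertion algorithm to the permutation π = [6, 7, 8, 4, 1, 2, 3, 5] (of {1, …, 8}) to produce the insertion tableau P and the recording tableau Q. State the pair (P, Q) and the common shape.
P = [1, 2, 3, 5] / [4, 7, 8] / [6];  Q = [1, 2, 3, 8] / [4, 6, 7] / [5];  common shape = (4, 3, 1)

Row-insert the values π_1, π_2, … into P one at a time, bumping the leftmost entry strictly greater than the inserted value down to the next row. The recording tableau Q records, in position (i, j), the step at which that cell was added to P.
  Insert 6 (step 1): P = [6];  Q = [1]
  Insert 7 (step 2): P = [6, 7];  Q = [1, 2]
  Insert 8 (step 3): P = [6, 7, 8];  Q = [1, 2, 3]
  Insert 4 (step 4): P = [4, 7, 8] / [6];  Q = [1, 2, 3] / [4]
  Insert 1 (step 5): P = [1, 7, 8] / [4] / [6];  Q = [1, 2, 3] / [4] / [5]
  Insert 2 (step 6): P = [1, 2, 8] / [4, 7] / [6];  Q = [1, 2, 3] / [4, 6] / [5]
  Insert 3 (step 7): P = [1, 2, 3] / [4, 7, 8] / [6];  Q = [1, 2, 3] / [4, 6, 7] / [5]
  Insert 5 (step 8): P = [1, 2, 3, 5] / [4, 7, 8] / [6];  Q = [1, 2, 3, 8] / [4, 6, 7] / [5]
Final shape: (4, 3, 1).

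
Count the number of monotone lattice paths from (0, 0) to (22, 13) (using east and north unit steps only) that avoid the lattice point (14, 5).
Number of paths = 1326685440

Total paths from (0, 0) to (22, 13): C(35, 22) = 1476337800. Paths through (14, 5): (paths (0, 0) → (14, 5)) × (paths (14, 5) → (22, 13)) = C(19, 14) · C(16, 8) = 11628 · 12870 = 149652360. Avoidance count = 1476337800 − 149652360 = 1326685440.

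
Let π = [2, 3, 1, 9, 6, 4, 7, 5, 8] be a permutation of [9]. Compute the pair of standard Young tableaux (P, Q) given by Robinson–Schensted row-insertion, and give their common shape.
P = [1, 3, 4, 5, 8] / [2, 6, 7] / [9];  Q = [1, 2, 4, 7, 9] / [3, 5, 8] / [6];  common shape = (5, 3, 1)

Row-insert the values π_1, π_2, … into P one at a time, bumping the leftmost entry strictly greater than the inserted value down to the next row. The recording tableau Q records, in position (i, j), the step at which that cell was added to P.
  Insert 2 (step 1): P = [2];  Q = [1]
  Insert 3 (step 2): P = [2, 3];  Q = [1, 2]
  Insert 1 (step 3): P = [1, 3] / [2];  Q = [1, 2] / [3]
  Insert 9 (step 4): P = [1, 3, 9] / [2];  Q = [1, 2, 4] / [3]
  Insert 6 (step 5): P = [1, 3, 6] / [2, 9];  Q = [1, 2, 4] / [3, 5]
  Insert 4 (step 6): P = [1, 3, 4] / [2, 6] / [9];  Q = [1, 2, 4] / [3, 5] / [6]
  Insert 7 (step 7): P = [1, 3, 4, 7] / [2, 6] / [9];  Q = [1, 2, 4, 7] / [3, 5] / [6]
  Insert 5 (step 8): P = [1, 3, 4, 5] / [2, 6, 7] / [9];  Q = [1, 2, 4, 7] / [3, 5, 8] / [6]
  Insert 8 (step 9): P = [1, 3, 4, 5, 8] / [2, 6, 7] / [9];  Q = [1, 2, 4, 7, 9] / [3, 5, 8] / [6]
Final shape: (5, 3, 1).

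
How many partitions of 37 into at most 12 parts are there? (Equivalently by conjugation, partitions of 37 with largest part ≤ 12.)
p(37, parts ≤ 12) = 14552

Use the recurrence p(n, m) = p(n, m−1) + p(n−m, m): either the largest part is < m (count p(n, m−1)) or the largest part is exactly m (remove one copy of m, count p(n−m, m)). With p(0, ·) = 1 this gives p(37, parts ≤ 12) = 14552. (By conjugating Young diagrams, this also counts partitions of 37 into at most 12 parts.)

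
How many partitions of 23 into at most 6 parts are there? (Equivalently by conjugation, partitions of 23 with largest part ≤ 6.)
p(23, parts ≤ 6) = 454

Use the recurrence p(n, m) = p(n, m−1) + p(n−m, m): either the largest part is < m (count p(n, m−1)) or the largest part is exactly m (remove one copy of m, count p(n−m, m)). With p(0, ·) = 1 this gives p(23, parts ≤ 6) = 454. (By conjugating Young diagrams, this also counts partitions of 23 into at most 6 parts.)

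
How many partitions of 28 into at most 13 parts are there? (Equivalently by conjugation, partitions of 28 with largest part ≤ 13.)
p(28, parts ≤ 13) = 3210

Use the recurrence p(n, m) = p(n, m−1) + p(n−m, m): either the largest part is < m (count p(n, m−1)) or the largest part is exactly m (remove one copy of m, count p(n−m, m)). With p(0, ·) = 1 this gives p(28, parts ≤ 13) = 3210. (By conjugating Young diagrams, this also counts partitions of 28 into at most 13 parts.)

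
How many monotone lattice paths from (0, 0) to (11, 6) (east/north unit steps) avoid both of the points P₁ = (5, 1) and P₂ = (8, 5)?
Number of paths = 5296

Inclusion–exclusion. Total paths: C(17, 11) = 12376. Through P₁: C(6, 5)·C(11, 6) = 2772. Through P₂: C(13, 8)·C(4, 3) = 5148. Since P₁ is strictly southwest of P₂, a monotone path through both must visit P₁ then P₂; paths through both = C(6, 5)·C(7, 3)·C(4, 3) = 840. Avoid both = 12376 − 2772 − 5148 + 840 = 5296.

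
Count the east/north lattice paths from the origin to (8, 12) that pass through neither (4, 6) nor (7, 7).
Number of paths = 66318

Inclusion–exclusion. Total paths: C(20, 8) = 125970. Through P₁: C(10, 4)·C(10, 4) = 44100. Through P₂: C(14, 7)·C(6, 1) = 20592. Since P₁ is strictly southwest of P₂, a monotone path through both must visit P₁ then P₂; paths through both = C(10, 4)·C(4, 3)·C(6, 1) = 5040. Avoid both = 125970 − 44100 − 20592 + 5040 = 66318.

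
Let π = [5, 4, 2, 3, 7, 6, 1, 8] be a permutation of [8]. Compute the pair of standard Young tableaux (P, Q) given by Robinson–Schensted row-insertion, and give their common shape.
P = [1, 3, 6, 8] / [2, 7] / [4] / [5];  Q = [1, 4, 5, 8] / [2, 6] / [3] / [7];  common shape = (4, 2, 1, 1)

Row-insert the values π_1, π_2, … into P one at a time, bumping the leftmost entry strictly greater than the inserted value down to the next row. The recording tableau Q records, in position (i, j), the step at which that cell was added to P.
  Insert 5 (step 1): P = [5];  Q = [1]
  Insert 4 (step 2): P = [4] / [5];  Q = [1] / [2]
  Insert 2 (step 3): P = [2] / [4] / [5];  Q = [1] / [2] / [3]
  Insert 3 (step 4): P = [2, 3] / [4] / [5];  Q = [1, 4] / [2] / [3]
  Insert 7 (step 5): P = [2, 3, 7] / [4] / [5];  Q = [1, 4, 5] / [2] / [3]
  Insert 6 (step 6): P = [2, 3, 6] / [4, 7] / [5];  Q = [1, 4, 5] / [2, 6] / [3]
  Insert 1 (step 7): P = [1, 3, 6] / [2, 7] / [4] / [5];  Q = [1, 4, 5] / [2, 6] / [3] / [7]
  Insert 8 (step 8): P = [1, 3, 6, 8] / [2, 7] / [4] / [5];  Q = [1, 4, 5, 8] / [2, 6] / [3] / [7]
Final shape: (4, 2, 1, 1).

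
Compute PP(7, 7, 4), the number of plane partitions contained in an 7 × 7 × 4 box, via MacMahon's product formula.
PP(7, 7, 4) = 142174944340

Evaluate the triple product over i = 1..7, j = 1..7, k = 1..4. The factors are (2/1) · (3/2) · (4/3) · (5/4) · (3/2) · (4/3) · (5/4) · (6/5) · … (196 factors total). The numerators and denominators telescope so the product is an integer; carrying out the multiplication exactly gives PP(7, 7, 4) = 142174944340.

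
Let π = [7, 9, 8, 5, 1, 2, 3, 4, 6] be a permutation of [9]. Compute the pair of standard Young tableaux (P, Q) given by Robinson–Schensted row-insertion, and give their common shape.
P = [1, 2, 3, 4, 6] / [5, 8] / [7] / [9];  Q = [1, 2, 7, 8, 9] / [3, 6] / [4] / [5];  common shape = (5, 2, 1, 1)

Row-insert the values π_1, π_2, … into P one at a time, bumping the leftmost entry strictly greater than the inserted value down to the next row. The recording tableau Q records, in position (i, j), the step at which that cell was added to P.
  Insert 7 (step 1): P = [7];  Q = [1]
  Insert 9 (step 2): P = [7, 9];  Q = [1, 2]
  Insert 8 (step 3): P = [7, 8] / [9];  Q = [1, 2] / [3]
  Insert 5 (step 4): P = [5, 8] / [7] / [9];  Q = [1, 2] / [3] / [4]
  Insert 1 (step 5): P = [1, 8] / [5] / [7] / [9];  Q = [1, 2] / [3] / [4] / [5]
  Insert 2 (step 6): P = [1, 2] / [5, 8] / [7] / [9];  Q = [1, 2] / [3, 6] / [4] / [5]
  Insert 3 (step 7): P = [1, 2, 3] / [5, 8] / [7] / [9];  Q = [1, 2, 7] / [3, 6] / [4] / [5]
  Insert 4 (step 8): P = [1, 2, 3, 4] / [5, 8] / [7] / [9];  Q = [1, 2, 7, 8] / [3, 6] / [4] / [5]
  Insert 6 (step 9): P = [1, 2, 3, 4, 6] / [5, 8] / [7] / [9];  Q = [1, 2, 7, 8, 9] / [3, 6] / [4] / [5]
Final shape: (5, 2, 1, 1).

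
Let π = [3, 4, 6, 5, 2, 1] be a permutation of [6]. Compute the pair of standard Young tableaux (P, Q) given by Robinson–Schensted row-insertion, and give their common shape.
P = [1, 4, 5] / [2] / [3] / [6];  Q = [1, 2, 3] / [4] / [5] / [6];  common shape = (3, 1, 1, 1)

Row-insert the values π_1, π_2, … into P one at a time, bumping the leftmost entry strictly greater than the inserted value down to the next row. The recording tableau Q records, in position (i, j), the step at which that cell was added to P.
  Insert 3 (step 1): P = [3];  Q = [1]
  Insert 4 (step 2): P = [3, 4];  Q = [1, 2]
  Insert 6 (step 3): P = [3, 4, 6];  Q = [1, 2, 3]
  Insert 5 (step 4): P = [3, 4, 5] / [6];  Q = [1, 2, 3] / [4]
  Insert 2 (step 5): P = [2, 4, 5] / [3] / [6];  Q = [1, 2, 3] / [4] / [5]
  Insert 1 (step 6): P = [1, 4, 5] / [2] / [3] / [6];  Q = [1, 2, 3] / [4] / [5] / [6]
Final shape: (3, 1, 1, 1).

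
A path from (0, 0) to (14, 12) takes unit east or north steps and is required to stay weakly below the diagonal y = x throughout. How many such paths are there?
Number of paths = 1931540

By the reflection principle (André's argument), the number of monotone paths to (14, 12) with n ≤ m that never go above y = x is C(26, 14) − C(26, 15) = 9657700 − 7726160 = 1931540.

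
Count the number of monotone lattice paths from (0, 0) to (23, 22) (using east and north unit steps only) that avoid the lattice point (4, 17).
Number of paths = 4116460977360

Total paths from (0, 0) to (23, 22): C(45, 23) = 4116715363800. Paths through (4, 17): (paths (0, 0) → (4, 17)) × (paths (4, 17) → (23, 22)) = C(21, 4) · C(24, 19) = 5985 · 42504 = 254386440. Avoidance count = 4116715363800 − 254386440 = 4116460977360.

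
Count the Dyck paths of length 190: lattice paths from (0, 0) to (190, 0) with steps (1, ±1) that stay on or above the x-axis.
C_95 = 944973797977428207852605870454939596837230758234904050

These Dyck paths are counted by the Catalan number C_n = (1/(n + 1)) · C(2n, n). For n = 95: C_95 = (1/96) · C(190, 95) = 90717484605833107953850163563674201296374152790550788800/96 = 944973797977428207852605870454939596837230758234904050.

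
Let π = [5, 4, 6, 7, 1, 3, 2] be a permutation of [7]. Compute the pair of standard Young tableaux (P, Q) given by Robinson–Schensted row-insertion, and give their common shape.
P = [1, 2, 7] / [3, 6] / [4] / [5];  Q = [1, 3, 4] / [2, 6] / [5] / [7];  common shape = (3, 2, 1, 1)

Row-insert the values π_1, π_2, … into P one at a time, bumping the leftmost entry strictly greater than the inserted value down to the next row. The recording tableau Q records, in position (i, j), the step at which that cell was added to P.
  Insert 5 (step 1): P = [5];  Q = [1]
  Insert 4 (step 2): P = [4] / [5];  Q = [1] / [2]
  Insert 6 (step 3): P = [4, 6] / [5];  Q = [1, 3] / [2]
  Insert 7 (step 4): P = [4, 6, 7] / [5];  Q = [1, 3, 4] / [2]
  Insert 1 (step 5): P = [1, 6, 7] / [4] / [5];  Q = [1, 3, 4] / [2] / [5]
  Insert 3 (step 6): P = [1, 3, 7] / [4, 6] / [5];  Q = [1, 3, 4] / [2, 6] / [5]
  Insert 2 (step 7): P = [1, 2, 7] / [3, 6] / [4] / [5];  Q = [1, 3, 4] / [2, 6] / [5] / [7]
Final shape: (3, 2, 1, 1).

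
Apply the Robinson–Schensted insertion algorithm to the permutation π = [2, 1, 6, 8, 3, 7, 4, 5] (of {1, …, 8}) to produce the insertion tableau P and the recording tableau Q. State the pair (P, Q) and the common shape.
P = [1, 3, 4, 5] / [2, 6, 7] / [8];  Q = [1, 3, 4, 8] / [2, 5, 6] / [7];  common shape = (4, 3, 1)

Row-insert the values π_1, π_2, … into P one at a time, bumping the leftmost entry strictly greater than the inserted value down to the next row. The recording tableau Q records, in position (i, j), the step at which that cell was added to P.
  Insert 2 (step 1): P = [2];  Q = [1]
  Insert 1 (step 2): P = [1] / [2];  Q = [1] / [2]
  Insert 6 (step 3): P = [1, 6] / [2];  Q = [1, 3] / [2]
  Insert 8 (step 4): P = [1, 6, 8] / [2];  Q = [1, 3, 4] / [2]
  Insert 3 (step 5): P = [1, 3, 8] / [2, 6];  Q = [1, 3, 4] / [2, 5]
  Insert 7 (step 6): P = [1, 3, 7] / [2, 6, 8];  Q = [1, 3, 4] / [2, 5, 6]
  Insert 4 (step 7): P = [1, 3, 4] / [2, 6, 7] / [8];  Q = [1, 3, 4] / [2, 5, 6] / [7]
  Insert 5 (step 8): P = [1, 3, 4, 5] / [2, 6, 7] / [8];  Q = [1, 3, 4, 8] / [2, 5, 6] / [7]
Final shape: (4, 3, 1).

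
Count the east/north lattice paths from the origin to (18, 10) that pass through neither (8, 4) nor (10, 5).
Number of paths = 7205484

Inclusion–exclusion. Total paths: C(28, 18) = 13123110. Through P₁: C(12, 8)·C(16, 10) = 3963960. Through P₂: C(15, 10)·C(13, 8) = 3864861. Since P₁ is strictly southwest of P₂, a monotone path through both must visit P₁ then P₂; paths through both = C(12, 8)·C(3, 2)·C(13, 8) = 1911195. Avoid both = 13123110 − 3963960 − 3864861 + 1911195 = 7205484.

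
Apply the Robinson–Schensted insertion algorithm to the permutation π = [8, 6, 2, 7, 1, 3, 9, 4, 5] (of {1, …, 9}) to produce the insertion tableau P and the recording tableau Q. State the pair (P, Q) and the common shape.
P = [1, 3, 4, 5] / [2, 7, 9] / [6] / [8];  Q = [1, 4, 7, 9] / [2, 6, 8] / [3] / [5];  common shape = (4, 3, 1, 1)

Row-insert the values π_1, π_2, … into P one at a time, bumping the leftmost entry strictly greater than the inserted value down to the next row. The recording tableau Q records, in position (i, j), the step at which that cell was added to P.
  Insert 8 (step 1): P = [8];  Q = [1]
  Insert 6 (step 2): P = [6] / [8];  Q = [1] / [2]
  Insert 2 (step 3): P = [2] / [6] / [8];  Q = [1] / [2] / [3]
  Insert 7 (step 4): P = [2, 7] / [6] / [8];  Q = [1, 4] / [2] / [3]
  Insert 1 (step 5): P = [1, 7] / [2] / [6] / [8];  Q = [1, 4] / [2] / [3] / [5]
  Insert 3 (step 6): P = [1, 3] / [2, 7] / [6] / [8];  Q = [1, 4] / [2, 6] / [3] / [5]
  Insert 9 (step 7): P = [1, 3, 9] / [2, 7] / [6] / [8];  Q = [1, 4, 7] / [2, 6] / [3] / [5]
  Insert 4 (step 8): P = [1, 3, 4] / [2, 7, 9] / [6] / [8];  Q = [1, 4, 7] / [2, 6, 8] / [3] / [5]
  Insert 5 (step 9): P = [1, 3, 4, 5] / [2, 7, 9] / [6] / [8];  Q = [1, 4, 7, 9] / [2, 6, 8] / [3] / [5]
Final shape: (4, 3, 1, 1).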